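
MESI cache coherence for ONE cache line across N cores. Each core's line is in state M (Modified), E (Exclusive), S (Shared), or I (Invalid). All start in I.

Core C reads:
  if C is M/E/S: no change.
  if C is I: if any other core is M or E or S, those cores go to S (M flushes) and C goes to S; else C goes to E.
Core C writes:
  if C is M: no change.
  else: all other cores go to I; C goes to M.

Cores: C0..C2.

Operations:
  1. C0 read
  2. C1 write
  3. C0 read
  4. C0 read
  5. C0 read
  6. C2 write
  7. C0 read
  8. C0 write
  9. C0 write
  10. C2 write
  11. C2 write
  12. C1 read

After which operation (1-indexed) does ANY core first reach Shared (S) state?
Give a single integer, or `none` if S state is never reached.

Answer: 3

Derivation:
Op 1: C0 read [C0 read from I: no other sharers -> C0=E (exclusive)] -> [E,I,I]
Op 2: C1 write [C1 write: invalidate ['C0=E'] -> C1=M] -> [I,M,I]
Op 3: C0 read [C0 read from I: others=['C1=M'] -> C0=S, others downsized to S] -> [S,S,I]
  -> First S state at op 3; remaining ops need not be traced.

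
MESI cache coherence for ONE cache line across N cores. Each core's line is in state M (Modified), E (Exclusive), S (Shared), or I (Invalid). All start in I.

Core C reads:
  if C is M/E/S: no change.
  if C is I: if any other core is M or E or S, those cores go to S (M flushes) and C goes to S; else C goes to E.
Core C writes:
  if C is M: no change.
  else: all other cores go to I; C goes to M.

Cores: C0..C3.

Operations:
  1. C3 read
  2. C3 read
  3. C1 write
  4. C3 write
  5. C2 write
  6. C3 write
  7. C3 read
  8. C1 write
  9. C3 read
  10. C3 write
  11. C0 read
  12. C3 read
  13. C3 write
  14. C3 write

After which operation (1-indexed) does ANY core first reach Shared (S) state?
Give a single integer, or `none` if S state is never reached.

Answer: 9

Derivation:
Op 1: C3 read [C3 read from I: no other sharers -> C3=E (exclusive)] -> [I,I,I,E]
Op 2: C3 read [C3 read: already in E, no change] -> [I,I,I,E]
Op 3: C1 write [C1 write: invalidate ['C3=E'] -> C1=M] -> [I,M,I,I]
Op 4: C3 write [C3 write: invalidate ['C1=M'] -> C3=M] -> [I,I,I,M]
Op 5: C2 write [C2 write: invalidate ['C3=M'] -> C2=M] -> [I,I,M,I]
Op 6: C3 write [C3 write: invalidate ['C2=M'] -> C3=M] -> [I,I,I,M]
Op 7: C3 read [C3 read: already in M, no change] -> [I,I,I,M]
Op 8: C1 write [C1 write: invalidate ['C3=M'] -> C1=M] -> [I,M,I,I]
Op 9: C3 read [C3 read from I: others=['C1=M'] -> C3=S, others downsized to S] -> [I,S,I,S]
  -> First S state at op 9; remaining ops need not be traced.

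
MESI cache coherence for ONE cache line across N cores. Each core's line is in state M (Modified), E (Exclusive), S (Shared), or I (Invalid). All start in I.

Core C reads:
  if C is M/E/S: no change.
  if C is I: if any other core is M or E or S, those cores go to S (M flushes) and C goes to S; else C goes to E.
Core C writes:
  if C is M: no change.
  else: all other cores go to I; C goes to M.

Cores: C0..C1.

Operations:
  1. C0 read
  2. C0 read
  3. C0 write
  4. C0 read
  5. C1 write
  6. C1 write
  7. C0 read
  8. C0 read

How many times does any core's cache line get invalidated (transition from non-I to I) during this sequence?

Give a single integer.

Op 1: C0 read [C0 read from I: no other sharers -> C0=E (exclusive)] -> [E,I] (invalidations this op: 0; running total: 0)
Op 2: C0 read [C0 read: already in E, no change] -> [E,I] (invalidations this op: 0; running total: 0)
Op 3: C0 write [C0 write: invalidate none -> C0=M] -> [M,I] (invalidations this op: 0; running total: 0)
Op 4: C0 read [C0 read: already in M, no change] -> [M,I] (invalidations this op: 0; running total: 0)
Op 5: C1 write [C1 write: invalidate ['C0=M'] -> C1=M] -> [I,M] (invalidations this op: 1; running total: 1)
Op 6: C1 write [C1 write: already M (modified), no change] -> [I,M] (invalidations this op: 0; running total: 1)
Op 7: C0 read [C0 read from I: others=['C1=M'] -> C0=S, others downsized to S] -> [S,S] (invalidations this op: 0; running total: 1)
Op 8: C0 read [C0 read: already in S, no change] -> [S,S] (invalidations this op: 0; running total: 1)

Answer: 1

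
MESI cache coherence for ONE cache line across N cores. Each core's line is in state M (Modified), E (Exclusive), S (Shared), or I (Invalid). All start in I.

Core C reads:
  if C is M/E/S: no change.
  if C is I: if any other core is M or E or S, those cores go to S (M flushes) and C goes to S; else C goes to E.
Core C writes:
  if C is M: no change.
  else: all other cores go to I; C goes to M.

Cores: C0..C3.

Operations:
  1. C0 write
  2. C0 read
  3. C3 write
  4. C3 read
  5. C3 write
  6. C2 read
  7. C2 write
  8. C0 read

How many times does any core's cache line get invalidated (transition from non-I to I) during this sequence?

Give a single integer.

Answer: 2

Derivation:
Op 1: C0 write [C0 write: invalidate none -> C0=M] -> [M,I,I,I] (invalidations this op: 0; running total: 0)
Op 2: C0 read [C0 read: already in M, no change] -> [M,I,I,I] (invalidations this op: 0; running total: 0)
Op 3: C3 write [C3 write: invalidate ['C0=M'] -> C3=M] -> [I,I,I,M] (invalidations this op: 1; running total: 1)
Op 4: C3 read [C3 read: already in M, no change] -> [I,I,I,M] (invalidations this op: 0; running total: 1)
Op 5: C3 write [C3 write: already M (modified), no change] -> [I,I,I,M] (invalidations this op: 0; running total: 1)
Op 6: C2 read [C2 read from I: others=['C3=M'] -> C2=S, others downsized to S] -> [I,I,S,S] (invalidations this op: 0; running total: 1)
Op 7: C2 write [C2 write: invalidate ['C3=S'] -> C2=M] -> [I,I,M,I] (invalidations this op: 1; running total: 2)
Op 8: C0 read [C0 read from I: others=['C2=M'] -> C0=S, others downsized to S] -> [S,I,S,I] (invalidations this op: 0; running total: 2)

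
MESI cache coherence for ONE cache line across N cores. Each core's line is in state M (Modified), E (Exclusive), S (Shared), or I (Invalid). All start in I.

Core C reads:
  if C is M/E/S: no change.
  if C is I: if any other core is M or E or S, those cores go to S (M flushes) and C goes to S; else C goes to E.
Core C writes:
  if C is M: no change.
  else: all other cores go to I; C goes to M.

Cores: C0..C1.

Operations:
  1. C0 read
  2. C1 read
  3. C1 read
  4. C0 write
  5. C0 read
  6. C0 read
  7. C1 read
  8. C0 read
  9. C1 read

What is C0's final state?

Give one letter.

Answer: S

Derivation:
Op 1: C0 read [C0 read from I: no other sharers -> C0=E (exclusive)] -> [E,I]
Op 2: C1 read [C1 read from I: others=['C0=E'] -> C1=S, others downsized to S] -> [S,S]
Op 3: C1 read [C1 read: already in S, no change] -> [S,S]
Op 4: C0 write [C0 write: invalidate ['C1=S'] -> C0=M] -> [M,I]
Op 5: C0 read [C0 read: already in M, no change] -> [M,I]
Op 6: C0 read [C0 read: already in M, no change] -> [M,I]
Op 7: C1 read [C1 read from I: others=['C0=M'] -> C1=S, others downsized to S] -> [S,S]
Op 8: C0 read [C0 read: already in S, no change] -> [S,S]
Op 9: C1 read [C1 read: already in S, no change] -> [S,S]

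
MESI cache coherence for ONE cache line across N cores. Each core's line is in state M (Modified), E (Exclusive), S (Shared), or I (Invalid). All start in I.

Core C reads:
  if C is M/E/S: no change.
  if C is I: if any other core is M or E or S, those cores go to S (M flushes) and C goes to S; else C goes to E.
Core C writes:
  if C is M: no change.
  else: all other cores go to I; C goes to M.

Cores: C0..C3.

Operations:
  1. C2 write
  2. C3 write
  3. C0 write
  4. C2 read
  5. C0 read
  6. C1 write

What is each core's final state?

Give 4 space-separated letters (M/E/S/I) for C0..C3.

Answer: I M I I

Derivation:
Op 1: C2 write [C2 write: invalidate none -> C2=M] -> [I,I,M,I]
Op 2: C3 write [C3 write: invalidate ['C2=M'] -> C3=M] -> [I,I,I,M]
Op 3: C0 write [C0 write: invalidate ['C3=M'] -> C0=M] -> [M,I,I,I]
Op 4: C2 read [C2 read from I: others=['C0=M'] -> C2=S, others downsized to S] -> [S,I,S,I]
Op 5: C0 read [C0 read: already in S, no change] -> [S,I,S,I]
Op 6: C1 write [C1 write: invalidate ['C0=S', 'C2=S'] -> C1=M] -> [I,M,I,I]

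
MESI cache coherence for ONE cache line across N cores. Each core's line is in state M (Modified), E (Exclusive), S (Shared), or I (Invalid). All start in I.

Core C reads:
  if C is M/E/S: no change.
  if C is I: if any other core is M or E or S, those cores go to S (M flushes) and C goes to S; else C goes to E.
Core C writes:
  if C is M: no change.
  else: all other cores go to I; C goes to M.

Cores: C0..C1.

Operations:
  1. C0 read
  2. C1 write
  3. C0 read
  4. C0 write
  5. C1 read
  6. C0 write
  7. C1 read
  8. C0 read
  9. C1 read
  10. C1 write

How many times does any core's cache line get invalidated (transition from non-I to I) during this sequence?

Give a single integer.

Answer: 4

Derivation:
Op 1: C0 read [C0 read from I: no other sharers -> C0=E (exclusive)] -> [E,I] (invalidations this op: 0; running total: 0)
Op 2: C1 write [C1 write: invalidate ['C0=E'] -> C1=M] -> [I,M] (invalidations this op: 1; running total: 1)
Op 3: C0 read [C0 read from I: others=['C1=M'] -> C0=S, others downsized to S] -> [S,S] (invalidations this op: 0; running total: 1)
Op 4: C0 write [C0 write: invalidate ['C1=S'] -> C0=M] -> [M,I] (invalidations this op: 1; running total: 2)
Op 5: C1 read [C1 read from I: others=['C0=M'] -> C1=S, others downsized to S] -> [S,S] (invalidations this op: 0; running total: 2)
Op 6: C0 write [C0 write: invalidate ['C1=S'] -> C0=M] -> [M,I] (invalidations this op: 1; running total: 3)
Op 7: C1 read [C1 read from I: others=['C0=M'] -> C1=S, others downsized to S] -> [S,S] (invalidations this op: 0; running total: 3)
Op 8: C0 read [C0 read: already in S, no change] -> [S,S] (invalidations this op: 0; running total: 3)
Op 9: C1 read [C1 read: already in S, no change] -> [S,S] (invalidations this op: 0; running total: 3)
Op 10: C1 write [C1 write: invalidate ['C0=S'] -> C1=M] -> [I,M] (invalidations this op: 1; running total: 4)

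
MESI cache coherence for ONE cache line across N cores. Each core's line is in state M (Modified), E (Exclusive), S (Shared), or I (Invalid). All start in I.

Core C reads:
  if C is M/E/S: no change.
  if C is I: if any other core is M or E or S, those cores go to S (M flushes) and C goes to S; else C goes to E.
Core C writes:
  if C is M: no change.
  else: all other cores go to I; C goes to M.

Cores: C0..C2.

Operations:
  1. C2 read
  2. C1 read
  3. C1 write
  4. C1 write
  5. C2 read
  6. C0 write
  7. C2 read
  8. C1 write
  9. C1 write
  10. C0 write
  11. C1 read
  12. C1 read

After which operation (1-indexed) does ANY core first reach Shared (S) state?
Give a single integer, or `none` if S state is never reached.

Op 1: C2 read [C2 read from I: no other sharers -> C2=E (exclusive)] -> [I,I,E]
Op 2: C1 read [C1 read from I: others=['C2=E'] -> C1=S, others downsized to S] -> [I,S,S]
  -> First S state at op 2; remaining ops need not be traced.

Answer: 2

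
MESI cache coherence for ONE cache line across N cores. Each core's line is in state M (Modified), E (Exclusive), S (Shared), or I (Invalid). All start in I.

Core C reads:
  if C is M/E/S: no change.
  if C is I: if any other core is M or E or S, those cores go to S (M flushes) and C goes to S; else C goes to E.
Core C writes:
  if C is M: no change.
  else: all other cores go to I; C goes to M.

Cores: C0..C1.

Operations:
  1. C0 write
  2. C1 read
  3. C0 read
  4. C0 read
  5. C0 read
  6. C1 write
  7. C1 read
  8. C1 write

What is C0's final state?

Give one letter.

Answer: I

Derivation:
Op 1: C0 write [C0 write: invalidate none -> C0=M] -> [M,I]
Op 2: C1 read [C1 read from I: others=['C0=M'] -> C1=S, others downsized to S] -> [S,S]
Op 3: C0 read [C0 read: already in S, no change] -> [S,S]
Op 4: C0 read [C0 read: already in S, no change] -> [S,S]
Op 5: C0 read [C0 read: already in S, no change] -> [S,S]
Op 6: C1 write [C1 write: invalidate ['C0=S'] -> C1=M] -> [I,M]
Op 7: C1 read [C1 read: already in M, no change] -> [I,M]
Op 8: C1 write [C1 write: already M (modified), no change] -> [I,M]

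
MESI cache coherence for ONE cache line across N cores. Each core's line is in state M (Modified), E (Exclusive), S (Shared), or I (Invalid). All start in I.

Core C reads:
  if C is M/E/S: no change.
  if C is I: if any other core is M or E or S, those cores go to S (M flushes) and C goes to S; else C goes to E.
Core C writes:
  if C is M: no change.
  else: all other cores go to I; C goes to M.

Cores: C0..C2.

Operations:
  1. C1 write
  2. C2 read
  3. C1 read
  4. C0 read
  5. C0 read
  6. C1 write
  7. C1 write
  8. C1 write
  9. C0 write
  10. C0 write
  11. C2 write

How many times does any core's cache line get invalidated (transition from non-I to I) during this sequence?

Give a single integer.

Op 1: C1 write [C1 write: invalidate none -> C1=M] -> [I,M,I] (invalidations this op: 0; running total: 0)
Op 2: C2 read [C2 read from I: others=['C1=M'] -> C2=S, others downsized to S] -> [I,S,S] (invalidations this op: 0; running total: 0)
Op 3: C1 read [C1 read: already in S, no change] -> [I,S,S] (invalidations this op: 0; running total: 0)
Op 4: C0 read [C0 read from I: others=['C1=S', 'C2=S'] -> C0=S, others downsized to S] -> [S,S,S] (invalidations this op: 0; running total: 0)
Op 5: C0 read [C0 read: already in S, no change] -> [S,S,S] (invalidations this op: 0; running total: 0)
Op 6: C1 write [C1 write: invalidate ['C0=S', 'C2=S'] -> C1=M] -> [I,M,I] (invalidations this op: 2; running total: 2)
Op 7: C1 write [C1 write: already M (modified), no change] -> [I,M,I] (invalidations this op: 0; running total: 2)
Op 8: C1 write [C1 write: already M (modified), no change] -> [I,M,I] (invalidations this op: 0; running total: 2)
Op 9: C0 write [C0 write: invalidate ['C1=M'] -> C0=M] -> [M,I,I] (invalidations this op: 1; running total: 3)
Op 10: C0 write [C0 write: already M (modified), no change] -> [M,I,I] (invalidations this op: 0; running total: 3)
Op 11: C2 write [C2 write: invalidate ['C0=M'] -> C2=M] -> [I,I,M] (invalidations this op: 1; running total: 4)

Answer: 4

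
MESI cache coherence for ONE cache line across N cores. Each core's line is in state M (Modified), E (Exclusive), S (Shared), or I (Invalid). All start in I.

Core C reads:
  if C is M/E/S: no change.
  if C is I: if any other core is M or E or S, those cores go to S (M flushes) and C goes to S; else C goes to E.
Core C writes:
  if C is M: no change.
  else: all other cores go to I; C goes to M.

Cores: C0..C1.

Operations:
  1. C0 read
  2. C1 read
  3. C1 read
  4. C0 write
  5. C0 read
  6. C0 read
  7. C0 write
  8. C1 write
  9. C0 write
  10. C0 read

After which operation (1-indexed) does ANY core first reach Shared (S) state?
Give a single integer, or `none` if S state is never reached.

Op 1: C0 read [C0 read from I: no other sharers -> C0=E (exclusive)] -> [E,I]
Op 2: C1 read [C1 read from I: others=['C0=E'] -> C1=S, others downsized to S] -> [S,S]
  -> First S state at op 2; remaining ops need not be traced.

Answer: 2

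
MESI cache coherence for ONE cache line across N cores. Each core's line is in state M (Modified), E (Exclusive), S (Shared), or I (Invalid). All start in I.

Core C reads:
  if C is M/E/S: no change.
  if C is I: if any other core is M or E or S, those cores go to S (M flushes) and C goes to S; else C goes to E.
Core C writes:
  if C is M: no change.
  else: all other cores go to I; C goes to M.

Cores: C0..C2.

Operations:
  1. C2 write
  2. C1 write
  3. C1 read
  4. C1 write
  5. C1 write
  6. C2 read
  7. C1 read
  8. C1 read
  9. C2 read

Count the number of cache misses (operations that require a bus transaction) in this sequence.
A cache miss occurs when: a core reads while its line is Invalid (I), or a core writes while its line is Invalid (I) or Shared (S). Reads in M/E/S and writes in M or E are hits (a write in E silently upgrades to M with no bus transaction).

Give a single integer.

Op 1: C2 write [C2 write: invalidate none -> C2=M] -> [I,I,M] [MISS #1: write from I]
Op 2: C1 write [C1 write: invalidate ['C2=M'] -> C1=M] -> [I,M,I] [MISS #2: write from I]
Op 3: C1 read [C1 read: already in M, no change] -> [I,M,I] [hit: read from M]
Op 4: C1 write [C1 write: already M (modified), no change] -> [I,M,I] [hit: write from M]
Op 5: C1 write [C1 write: already M (modified), no change] -> [I,M,I] [hit: write from M]
Op 6: C2 read [C2 read from I: others=['C1=M'] -> C2=S, others downsized to S] -> [I,S,S] [MISS #3: read from I]
Op 7: C1 read [C1 read: already in S, no change] -> [I,S,S] [hit: read from S]
Op 8: C1 read [C1 read: already in S, no change] -> [I,S,S] [hit: read from S]
Op 9: C2 read [C2 read: already in S, no change] -> [I,S,S] [hit: read from S]

Answer: 3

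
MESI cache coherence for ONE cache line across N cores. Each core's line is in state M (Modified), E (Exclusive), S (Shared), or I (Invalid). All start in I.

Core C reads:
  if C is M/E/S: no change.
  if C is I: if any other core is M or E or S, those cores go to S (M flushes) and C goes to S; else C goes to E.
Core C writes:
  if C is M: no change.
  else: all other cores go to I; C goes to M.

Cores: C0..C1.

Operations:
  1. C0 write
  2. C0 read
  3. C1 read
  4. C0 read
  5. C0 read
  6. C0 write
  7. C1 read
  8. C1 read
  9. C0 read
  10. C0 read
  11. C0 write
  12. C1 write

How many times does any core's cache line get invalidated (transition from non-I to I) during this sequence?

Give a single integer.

Op 1: C0 write [C0 write: invalidate none -> C0=M] -> [M,I] (invalidations this op: 0; running total: 0)
Op 2: C0 read [C0 read: already in M, no change] -> [M,I] (invalidations this op: 0; running total: 0)
Op 3: C1 read [C1 read from I: others=['C0=M'] -> C1=S, others downsized to S] -> [S,S] (invalidations this op: 0; running total: 0)
Op 4: C0 read [C0 read: already in S, no change] -> [S,S] (invalidations this op: 0; running total: 0)
Op 5: C0 read [C0 read: already in S, no change] -> [S,S] (invalidations this op: 0; running total: 0)
Op 6: C0 write [C0 write: invalidate ['C1=S'] -> C0=M] -> [M,I] (invalidations this op: 1; running total: 1)
Op 7: C1 read [C1 read from I: others=['C0=M'] -> C1=S, others downsized to S] -> [S,S] (invalidations this op: 0; running total: 1)
Op 8: C1 read [C1 read: already in S, no change] -> [S,S] (invalidations this op: 0; running total: 1)
Op 9: C0 read [C0 read: already in S, no change] -> [S,S] (invalidations this op: 0; running total: 1)
Op 10: C0 read [C0 read: already in S, no change] -> [S,S] (invalidations this op: 0; running total: 1)
Op 11: C0 write [C0 write: invalidate ['C1=S'] -> C0=M] -> [M,I] (invalidations this op: 1; running total: 2)
Op 12: C1 write [C1 write: invalidate ['C0=M'] -> C1=M] -> [I,M] (invalidations this op: 1; running total: 3)

Answer: 3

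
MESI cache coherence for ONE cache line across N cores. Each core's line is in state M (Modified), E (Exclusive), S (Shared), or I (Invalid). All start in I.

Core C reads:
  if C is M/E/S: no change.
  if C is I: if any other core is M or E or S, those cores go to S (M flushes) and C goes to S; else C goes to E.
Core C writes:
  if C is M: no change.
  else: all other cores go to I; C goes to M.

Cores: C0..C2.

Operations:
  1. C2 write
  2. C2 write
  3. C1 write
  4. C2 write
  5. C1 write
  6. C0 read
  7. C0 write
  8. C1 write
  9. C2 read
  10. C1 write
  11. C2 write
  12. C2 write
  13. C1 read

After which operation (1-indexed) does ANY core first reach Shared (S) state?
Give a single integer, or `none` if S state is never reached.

Answer: 6

Derivation:
Op 1: C2 write [C2 write: invalidate none -> C2=M] -> [I,I,M]
Op 2: C2 write [C2 write: already M (modified), no change] -> [I,I,M]
Op 3: C1 write [C1 write: invalidate ['C2=M'] -> C1=M] -> [I,M,I]
Op 4: C2 write [C2 write: invalidate ['C1=M'] -> C2=M] -> [I,I,M]
Op 5: C1 write [C1 write: invalidate ['C2=M'] -> C1=M] -> [I,M,I]
Op 6: C0 read [C0 read from I: others=['C1=M'] -> C0=S, others downsized to S] -> [S,S,I]
  -> First S state at op 6; remaining ops need not be traced.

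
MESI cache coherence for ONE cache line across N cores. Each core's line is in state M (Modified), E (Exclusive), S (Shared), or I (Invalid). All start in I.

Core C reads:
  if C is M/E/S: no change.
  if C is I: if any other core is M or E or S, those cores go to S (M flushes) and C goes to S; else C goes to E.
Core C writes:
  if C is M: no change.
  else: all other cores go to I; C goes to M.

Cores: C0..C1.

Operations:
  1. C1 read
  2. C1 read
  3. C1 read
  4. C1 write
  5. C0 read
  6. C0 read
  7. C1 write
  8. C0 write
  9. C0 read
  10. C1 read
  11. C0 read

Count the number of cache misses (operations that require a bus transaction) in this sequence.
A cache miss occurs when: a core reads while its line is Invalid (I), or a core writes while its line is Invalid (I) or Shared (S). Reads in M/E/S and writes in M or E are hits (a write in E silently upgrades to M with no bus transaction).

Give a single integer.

Answer: 5

Derivation:
Op 1: C1 read [C1 read from I: no other sharers -> C1=E (exclusive)] -> [I,E] [MISS #1: read from I]
Op 2: C1 read [C1 read: already in E, no change] -> [I,E] [hit: read from E]
Op 3: C1 read [C1 read: already in E, no change] -> [I,E] [hit: read from E]
Op 4: C1 write [C1 write: invalidate none -> C1=M] -> [I,M] [hit: write from E is a silent E->M upgrade, no bus transaction]
Op 5: C0 read [C0 read from I: others=['C1=M'] -> C0=S, others downsized to S] -> [S,S] [MISS #2: read from I]
Op 6: C0 read [C0 read: already in S, no change] -> [S,S] [hit: read from S]
Op 7: C1 write [C1 write: invalidate ['C0=S'] -> C1=M] -> [I,M] [MISS #3: write from S]
Op 8: C0 write [C0 write: invalidate ['C1=M'] -> C0=M] -> [M,I] [MISS #4: write from I]
Op 9: C0 read [C0 read: already in M, no change] -> [M,I] [hit: read from M]
Op 10: C1 read [C1 read from I: others=['C0=M'] -> C1=S, others downsized to S] -> [S,S] [MISS #5: read from I]
Op 11: C0 read [C0 read: already in S, no change] -> [S,S] [hit: read from S]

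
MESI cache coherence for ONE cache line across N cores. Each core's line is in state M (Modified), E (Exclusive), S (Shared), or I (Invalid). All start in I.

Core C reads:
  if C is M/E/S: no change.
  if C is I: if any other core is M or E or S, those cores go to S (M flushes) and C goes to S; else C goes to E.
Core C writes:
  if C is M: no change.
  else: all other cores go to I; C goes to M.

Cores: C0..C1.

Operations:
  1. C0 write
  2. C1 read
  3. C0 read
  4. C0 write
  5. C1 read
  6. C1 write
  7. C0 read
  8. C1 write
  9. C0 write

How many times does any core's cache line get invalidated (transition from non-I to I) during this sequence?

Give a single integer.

Answer: 4

Derivation:
Op 1: C0 write [C0 write: invalidate none -> C0=M] -> [M,I] (invalidations this op: 0; running total: 0)
Op 2: C1 read [C1 read from I: others=['C0=M'] -> C1=S, others downsized to S] -> [S,S] (invalidations this op: 0; running total: 0)
Op 3: C0 read [C0 read: already in S, no change] -> [S,S] (invalidations this op: 0; running total: 0)
Op 4: C0 write [C0 write: invalidate ['C1=S'] -> C0=M] -> [M,I] (invalidations this op: 1; running total: 1)
Op 5: C1 read [C1 read from I: others=['C0=M'] -> C1=S, others downsized to S] -> [S,S] (invalidations this op: 0; running total: 1)
Op 6: C1 write [C1 write: invalidate ['C0=S'] -> C1=M] -> [I,M] (invalidations this op: 1; running total: 2)
Op 7: C0 read [C0 read from I: others=['C1=M'] -> C0=S, others downsized to S] -> [S,S] (invalidations this op: 0; running total: 2)
Op 8: C1 write [C1 write: invalidate ['C0=S'] -> C1=M] -> [I,M] (invalidations this op: 1; running total: 3)
Op 9: C0 write [C0 write: invalidate ['C1=M'] -> C0=M] -> [M,I] (invalidations this op: 1; running total: 4)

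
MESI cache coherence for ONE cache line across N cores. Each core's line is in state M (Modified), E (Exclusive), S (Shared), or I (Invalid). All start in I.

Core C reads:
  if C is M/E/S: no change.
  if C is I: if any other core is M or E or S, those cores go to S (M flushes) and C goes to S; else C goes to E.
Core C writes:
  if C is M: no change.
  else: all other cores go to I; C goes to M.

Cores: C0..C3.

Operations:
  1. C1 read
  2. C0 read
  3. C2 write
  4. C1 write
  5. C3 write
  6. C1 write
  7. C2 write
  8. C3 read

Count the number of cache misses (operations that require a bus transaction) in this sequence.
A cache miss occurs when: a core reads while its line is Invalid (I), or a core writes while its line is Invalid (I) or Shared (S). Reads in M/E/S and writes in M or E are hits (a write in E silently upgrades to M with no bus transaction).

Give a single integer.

Op 1: C1 read [C1 read from I: no other sharers -> C1=E (exclusive)] -> [I,E,I,I] [MISS #1: read from I]
Op 2: C0 read [C0 read from I: others=['C1=E'] -> C0=S, others downsized to S] -> [S,S,I,I] [MISS #2: read from I]
Op 3: C2 write [C2 write: invalidate ['C0=S', 'C1=S'] -> C2=M] -> [I,I,M,I] [MISS #3: write from I]
Op 4: C1 write [C1 write: invalidate ['C2=M'] -> C1=M] -> [I,M,I,I] [MISS #4: write from I]
Op 5: C3 write [C3 write: invalidate ['C1=M'] -> C3=M] -> [I,I,I,M] [MISS #5: write from I]
Op 6: C1 write [C1 write: invalidate ['C3=M'] -> C1=M] -> [I,M,I,I] [MISS #6: write from I]
Op 7: C2 write [C2 write: invalidate ['C1=M'] -> C2=M] -> [I,I,M,I] [MISS #7: write from I]
Op 8: C3 read [C3 read from I: others=['C2=M'] -> C3=S, others downsized to S] -> [I,I,S,S] [MISS #8: read from I]

Answer: 8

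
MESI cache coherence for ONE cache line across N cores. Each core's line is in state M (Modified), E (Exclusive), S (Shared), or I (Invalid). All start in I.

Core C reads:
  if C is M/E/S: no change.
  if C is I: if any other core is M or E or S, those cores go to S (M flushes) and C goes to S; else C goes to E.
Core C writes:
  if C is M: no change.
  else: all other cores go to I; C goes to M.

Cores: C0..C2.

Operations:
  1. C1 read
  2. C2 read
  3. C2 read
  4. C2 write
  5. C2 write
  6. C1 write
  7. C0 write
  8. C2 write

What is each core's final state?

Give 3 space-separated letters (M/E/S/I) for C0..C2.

Op 1: C1 read [C1 read from I: no other sharers -> C1=E (exclusive)] -> [I,E,I]
Op 2: C2 read [C2 read from I: others=['C1=E'] -> C2=S, others downsized to S] -> [I,S,S]
Op 3: C2 read [C2 read: already in S, no change] -> [I,S,S]
Op 4: C2 write [C2 write: invalidate ['C1=S'] -> C2=M] -> [I,I,M]
Op 5: C2 write [C2 write: already M (modified), no change] -> [I,I,M]
Op 6: C1 write [C1 write: invalidate ['C2=M'] -> C1=M] -> [I,M,I]
Op 7: C0 write [C0 write: invalidate ['C1=M'] -> C0=M] -> [M,I,I]
Op 8: C2 write [C2 write: invalidate ['C0=M'] -> C2=M] -> [I,I,M]

Answer: I I M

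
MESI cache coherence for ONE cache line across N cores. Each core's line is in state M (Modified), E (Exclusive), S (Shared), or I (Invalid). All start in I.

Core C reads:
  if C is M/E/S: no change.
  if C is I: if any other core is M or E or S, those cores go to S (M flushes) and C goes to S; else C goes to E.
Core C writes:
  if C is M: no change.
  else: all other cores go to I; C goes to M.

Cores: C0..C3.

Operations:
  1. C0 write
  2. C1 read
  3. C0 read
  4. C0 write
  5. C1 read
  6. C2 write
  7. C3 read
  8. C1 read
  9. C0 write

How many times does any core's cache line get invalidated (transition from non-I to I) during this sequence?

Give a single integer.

Answer: 6

Derivation:
Op 1: C0 write [C0 write: invalidate none -> C0=M] -> [M,I,I,I] (invalidations this op: 0; running total: 0)
Op 2: C1 read [C1 read from I: others=['C0=M'] -> C1=S, others downsized to S] -> [S,S,I,I] (invalidations this op: 0; running total: 0)
Op 3: C0 read [C0 read: already in S, no change] -> [S,S,I,I] (invalidations this op: 0; running total: 0)
Op 4: C0 write [C0 write: invalidate ['C1=S'] -> C0=M] -> [M,I,I,I] (invalidations this op: 1; running total: 1)
Op 5: C1 read [C1 read from I: others=['C0=M'] -> C1=S, others downsized to S] -> [S,S,I,I] (invalidations this op: 0; running total: 1)
Op 6: C2 write [C2 write: invalidate ['C0=S', 'C1=S'] -> C2=M] -> [I,I,M,I] (invalidations this op: 2; running total: 3)
Op 7: C3 read [C3 read from I: others=['C2=M'] -> C3=S, others downsized to S] -> [I,I,S,S] (invalidations this op: 0; running total: 3)
Op 8: C1 read [C1 read from I: others=['C2=S', 'C3=S'] -> C1=S, others downsized to S] -> [I,S,S,S] (invalidations this op: 0; running total: 3)
Op 9: C0 write [C0 write: invalidate ['C1=S', 'C2=S', 'C3=S'] -> C0=M] -> [M,I,I,I] (invalidations this op: 3; running total: 6)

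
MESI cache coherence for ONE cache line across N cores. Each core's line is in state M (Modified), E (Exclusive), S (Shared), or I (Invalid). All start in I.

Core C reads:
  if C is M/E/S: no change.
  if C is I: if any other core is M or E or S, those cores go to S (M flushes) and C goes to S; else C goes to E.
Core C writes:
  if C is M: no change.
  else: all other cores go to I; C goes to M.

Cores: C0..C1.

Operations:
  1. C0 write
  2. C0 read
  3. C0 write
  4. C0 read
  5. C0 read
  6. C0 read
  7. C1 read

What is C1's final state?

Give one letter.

Op 1: C0 write [C0 write: invalidate none -> C0=M] -> [M,I]
Op 2: C0 read [C0 read: already in M, no change] -> [M,I]
Op 3: C0 write [C0 write: already M (modified), no change] -> [M,I]
Op 4: C0 read [C0 read: already in M, no change] -> [M,I]
Op 5: C0 read [C0 read: already in M, no change] -> [M,I]
Op 6: C0 read [C0 read: already in M, no change] -> [M,I]
Op 7: C1 read [C1 read from I: others=['C0=M'] -> C1=S, others downsized to S] -> [S,S]

Answer: S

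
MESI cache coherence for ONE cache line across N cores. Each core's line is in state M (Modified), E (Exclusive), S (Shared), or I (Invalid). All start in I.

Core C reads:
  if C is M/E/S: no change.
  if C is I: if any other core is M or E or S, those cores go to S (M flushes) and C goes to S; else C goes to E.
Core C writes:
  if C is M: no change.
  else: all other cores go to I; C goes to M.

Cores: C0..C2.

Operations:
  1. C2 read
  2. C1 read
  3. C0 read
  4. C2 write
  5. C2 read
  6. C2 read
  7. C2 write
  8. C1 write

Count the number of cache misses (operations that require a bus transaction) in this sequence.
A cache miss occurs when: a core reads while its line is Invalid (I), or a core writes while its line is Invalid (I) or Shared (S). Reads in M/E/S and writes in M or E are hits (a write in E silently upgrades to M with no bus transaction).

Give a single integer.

Op 1: C2 read [C2 read from I: no other sharers -> C2=E (exclusive)] -> [I,I,E] [MISS #1: read from I]
Op 2: C1 read [C1 read from I: others=['C2=E'] -> C1=S, others downsized to S] -> [I,S,S] [MISS #2: read from I]
Op 3: C0 read [C0 read from I: others=['C1=S', 'C2=S'] -> C0=S, others downsized to S] -> [S,S,S] [MISS #3: read from I]
Op 4: C2 write [C2 write: invalidate ['C0=S', 'C1=S'] -> C2=M] -> [I,I,M] [MISS #4: write from S]
Op 5: C2 read [C2 read: already in M, no change] -> [I,I,M] [hit: read from M]
Op 6: C2 read [C2 read: already in M, no change] -> [I,I,M] [hit: read from M]
Op 7: C2 write [C2 write: already M (modified), no change] -> [I,I,M] [hit: write from M]
Op 8: C1 write [C1 write: invalidate ['C2=M'] -> C1=M] -> [I,M,I] [MISS #5: write from I]

Answer: 5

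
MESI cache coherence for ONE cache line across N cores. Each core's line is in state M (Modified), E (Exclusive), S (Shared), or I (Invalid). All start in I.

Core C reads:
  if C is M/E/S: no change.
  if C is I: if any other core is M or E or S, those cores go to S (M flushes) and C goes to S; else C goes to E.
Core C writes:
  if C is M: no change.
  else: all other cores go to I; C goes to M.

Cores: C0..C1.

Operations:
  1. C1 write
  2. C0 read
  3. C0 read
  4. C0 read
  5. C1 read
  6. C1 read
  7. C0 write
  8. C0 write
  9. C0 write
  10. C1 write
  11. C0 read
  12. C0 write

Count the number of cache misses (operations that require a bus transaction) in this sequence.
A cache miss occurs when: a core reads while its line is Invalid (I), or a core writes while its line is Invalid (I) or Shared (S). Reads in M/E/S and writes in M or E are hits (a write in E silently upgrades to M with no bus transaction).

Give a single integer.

Answer: 6

Derivation:
Op 1: C1 write [C1 write: invalidate none -> C1=M] -> [I,M] [MISS #1: write from I]
Op 2: C0 read [C0 read from I: others=['C1=M'] -> C0=S, others downsized to S] -> [S,S] [MISS #2: read from I]
Op 3: C0 read [C0 read: already in S, no change] -> [S,S] [hit: read from S]
Op 4: C0 read [C0 read: already in S, no change] -> [S,S] [hit: read from S]
Op 5: C1 read [C1 read: already in S, no change] -> [S,S] [hit: read from S]
Op 6: C1 read [C1 read: already in S, no change] -> [S,S] [hit: read from S]
Op 7: C0 write [C0 write: invalidate ['C1=S'] -> C0=M] -> [M,I] [MISS #3: write from S]
Op 8: C0 write [C0 write: already M (modified), no change] -> [M,I] [hit: write from M]
Op 9: C0 write [C0 write: already M (modified), no change] -> [M,I] [hit: write from M]
Op 10: C1 write [C1 write: invalidate ['C0=M'] -> C1=M] -> [I,M] [MISS #4: write from I]
Op 11: C0 read [C0 read from I: others=['C1=M'] -> C0=S, others downsized to S] -> [S,S] [MISS #5: read from I]
Op 12: C0 write [C0 write: invalidate ['C1=S'] -> C0=M] -> [M,I] [MISS #6: write from S]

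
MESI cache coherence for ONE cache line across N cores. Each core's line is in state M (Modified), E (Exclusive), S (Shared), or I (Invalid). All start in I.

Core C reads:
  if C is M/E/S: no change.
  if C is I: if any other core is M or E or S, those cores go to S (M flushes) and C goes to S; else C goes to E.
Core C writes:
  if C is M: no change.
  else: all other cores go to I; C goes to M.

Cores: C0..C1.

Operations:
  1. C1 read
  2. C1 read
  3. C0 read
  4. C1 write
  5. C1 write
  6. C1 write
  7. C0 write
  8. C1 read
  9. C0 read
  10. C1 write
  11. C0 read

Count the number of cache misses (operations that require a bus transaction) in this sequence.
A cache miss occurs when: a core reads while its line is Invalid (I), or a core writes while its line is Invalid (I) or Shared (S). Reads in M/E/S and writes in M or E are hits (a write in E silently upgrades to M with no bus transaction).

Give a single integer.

Answer: 7

Derivation:
Op 1: C1 read [C1 read from I: no other sharers -> C1=E (exclusive)] -> [I,E] [MISS #1: read from I]
Op 2: C1 read [C1 read: already in E, no change] -> [I,E] [hit: read from E]
Op 3: C0 read [C0 read from I: others=['C1=E'] -> C0=S, others downsized to S] -> [S,S] [MISS #2: read from I]
Op 4: C1 write [C1 write: invalidate ['C0=S'] -> C1=M] -> [I,M] [MISS #3: write from S]
Op 5: C1 write [C1 write: already M (modified), no change] -> [I,M] [hit: write from M]
Op 6: C1 write [C1 write: already M (modified), no change] -> [I,M] [hit: write from M]
Op 7: C0 write [C0 write: invalidate ['C1=M'] -> C0=M] -> [M,I] [MISS #4: write from I]
Op 8: C1 read [C1 read from I: others=['C0=M'] -> C1=S, others downsized to S] -> [S,S] [MISS #5: read from I]
Op 9: C0 read [C0 read: already in S, no change] -> [S,S] [hit: read from S]
Op 10: C1 write [C1 write: invalidate ['C0=S'] -> C1=M] -> [I,M] [MISS #6: write from S]
Op 11: C0 read [C0 read from I: others=['C1=M'] -> C0=S, others downsized to S] -> [S,S] [MISS #7: read from I]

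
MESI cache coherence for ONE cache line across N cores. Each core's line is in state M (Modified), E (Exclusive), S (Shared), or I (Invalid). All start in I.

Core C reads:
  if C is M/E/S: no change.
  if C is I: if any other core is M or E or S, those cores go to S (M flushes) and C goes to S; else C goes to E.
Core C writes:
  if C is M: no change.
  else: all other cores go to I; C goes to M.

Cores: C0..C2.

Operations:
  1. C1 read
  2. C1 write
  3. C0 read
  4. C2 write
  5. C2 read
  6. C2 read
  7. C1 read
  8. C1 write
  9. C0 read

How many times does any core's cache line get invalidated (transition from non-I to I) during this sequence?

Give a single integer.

Answer: 3

Derivation:
Op 1: C1 read [C1 read from I: no other sharers -> C1=E (exclusive)] -> [I,E,I] (invalidations this op: 0; running total: 0)
Op 2: C1 write [C1 write: invalidate none -> C1=M] -> [I,M,I] (invalidations this op: 0; running total: 0)
Op 3: C0 read [C0 read from I: others=['C1=M'] -> C0=S, others downsized to S] -> [S,S,I] (invalidations this op: 0; running total: 0)
Op 4: C2 write [C2 write: invalidate ['C0=S', 'C1=S'] -> C2=M] -> [I,I,M] (invalidations this op: 2; running total: 2)
Op 5: C2 read [C2 read: already in M, no change] -> [I,I,M] (invalidations this op: 0; running total: 2)
Op 6: C2 read [C2 read: already in M, no change] -> [I,I,M] (invalidations this op: 0; running total: 2)
Op 7: C1 read [C1 read from I: others=['C2=M'] -> C1=S, others downsized to S] -> [I,S,S] (invalidations this op: 0; running total: 2)
Op 8: C1 write [C1 write: invalidate ['C2=S'] -> C1=M] -> [I,M,I] (invalidations this op: 1; running total: 3)
Op 9: C0 read [C0 read from I: others=['C1=M'] -> C0=S, others downsized to S] -> [S,S,I] (invalidations this op: 0; running total: 3)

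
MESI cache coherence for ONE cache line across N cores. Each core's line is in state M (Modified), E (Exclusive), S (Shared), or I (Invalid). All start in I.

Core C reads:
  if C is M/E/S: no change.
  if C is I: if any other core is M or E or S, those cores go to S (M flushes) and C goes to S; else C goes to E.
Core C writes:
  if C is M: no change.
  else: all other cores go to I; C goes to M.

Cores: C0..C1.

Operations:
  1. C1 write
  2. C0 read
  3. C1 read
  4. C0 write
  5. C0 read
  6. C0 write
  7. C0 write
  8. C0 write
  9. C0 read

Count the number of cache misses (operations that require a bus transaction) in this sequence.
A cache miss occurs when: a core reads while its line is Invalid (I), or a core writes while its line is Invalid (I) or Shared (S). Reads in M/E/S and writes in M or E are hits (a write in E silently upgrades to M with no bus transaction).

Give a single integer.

Op 1: C1 write [C1 write: invalidate none -> C1=M] -> [I,M] [MISS #1: write from I]
Op 2: C0 read [C0 read from I: others=['C1=M'] -> C0=S, others downsized to S] -> [S,S] [MISS #2: read from I]
Op 3: C1 read [C1 read: already in S, no change] -> [S,S] [hit: read from S]
Op 4: C0 write [C0 write: invalidate ['C1=S'] -> C0=M] -> [M,I] [MISS #3: write from S]
Op 5: C0 read [C0 read: already in M, no change] -> [M,I] [hit: read from M]
Op 6: C0 write [C0 write: already M (modified), no change] -> [M,I] [hit: write from M]
Op 7: C0 write [C0 write: already M (modified), no change] -> [M,I] [hit: write from M]
Op 8: C0 write [C0 write: already M (modified), no change] -> [M,I] [hit: write from M]
Op 9: C0 read [C0 read: already in M, no change] -> [M,I] [hit: read from M]

Answer: 3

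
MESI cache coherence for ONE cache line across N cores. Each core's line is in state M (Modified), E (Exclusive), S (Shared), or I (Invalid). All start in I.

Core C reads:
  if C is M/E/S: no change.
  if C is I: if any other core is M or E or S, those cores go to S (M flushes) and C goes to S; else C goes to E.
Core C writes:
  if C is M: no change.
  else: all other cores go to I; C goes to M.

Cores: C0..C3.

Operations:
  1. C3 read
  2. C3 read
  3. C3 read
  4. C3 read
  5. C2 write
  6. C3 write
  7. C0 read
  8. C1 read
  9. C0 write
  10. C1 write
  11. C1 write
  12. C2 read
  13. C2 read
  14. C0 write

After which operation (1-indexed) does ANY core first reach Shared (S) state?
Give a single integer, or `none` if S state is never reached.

Op 1: C3 read [C3 read from I: no other sharers -> C3=E (exclusive)] -> [I,I,I,E]
Op 2: C3 read [C3 read: already in E, no change] -> [I,I,I,E]
Op 3: C3 read [C3 read: already in E, no change] -> [I,I,I,E]
Op 4: C3 read [C3 read: already in E, no change] -> [I,I,I,E]
Op 5: C2 write [C2 write: invalidate ['C3=E'] -> C2=M] -> [I,I,M,I]
Op 6: C3 write [C3 write: invalidate ['C2=M'] -> C3=M] -> [I,I,I,M]
Op 7: C0 read [C0 read from I: others=['C3=M'] -> C0=S, others downsized to S] -> [S,I,I,S]
  -> First S state at op 7; remaining ops need not be traced.

Answer: 7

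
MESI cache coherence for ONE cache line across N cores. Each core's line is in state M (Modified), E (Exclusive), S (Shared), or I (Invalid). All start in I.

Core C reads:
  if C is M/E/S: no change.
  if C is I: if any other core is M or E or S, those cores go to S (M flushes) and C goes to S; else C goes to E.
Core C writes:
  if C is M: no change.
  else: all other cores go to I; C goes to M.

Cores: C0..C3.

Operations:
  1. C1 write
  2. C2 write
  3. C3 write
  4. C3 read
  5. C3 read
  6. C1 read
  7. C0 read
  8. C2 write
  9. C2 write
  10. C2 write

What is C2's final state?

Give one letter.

Op 1: C1 write [C1 write: invalidate none -> C1=M] -> [I,M,I,I]
Op 2: C2 write [C2 write: invalidate ['C1=M'] -> C2=M] -> [I,I,M,I]
Op 3: C3 write [C3 write: invalidate ['C2=M'] -> C3=M] -> [I,I,I,M]
Op 4: C3 read [C3 read: already in M, no change] -> [I,I,I,M]
Op 5: C3 read [C3 read: already in M, no change] -> [I,I,I,M]
Op 6: C1 read [C1 read from I: others=['C3=M'] -> C1=S, others downsized to S] -> [I,S,I,S]
Op 7: C0 read [C0 read from I: others=['C1=S', 'C3=S'] -> C0=S, others downsized to S] -> [S,S,I,S]
Op 8: C2 write [C2 write: invalidate ['C0=S', 'C1=S', 'C3=S'] -> C2=M] -> [I,I,M,I]
Op 9: C2 write [C2 write: already M (modified), no change] -> [I,I,M,I]
Op 10: C2 write [C2 write: already M (modified), no change] -> [I,I,M,I]

Answer: M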